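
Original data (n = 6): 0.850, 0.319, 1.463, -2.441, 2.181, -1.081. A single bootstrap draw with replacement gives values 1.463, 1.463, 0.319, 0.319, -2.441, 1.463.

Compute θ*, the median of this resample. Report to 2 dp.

Sorted: -2.441, 0.319, 0.319, 1.463, 1.463, 1.463
Median = average of the two middle values = 0.89

θ* = 0.89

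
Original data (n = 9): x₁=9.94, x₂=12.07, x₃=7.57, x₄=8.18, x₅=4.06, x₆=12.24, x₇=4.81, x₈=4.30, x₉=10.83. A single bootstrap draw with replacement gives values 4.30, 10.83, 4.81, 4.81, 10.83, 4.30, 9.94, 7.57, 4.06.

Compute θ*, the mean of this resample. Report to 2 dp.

Mean = (4.30 + 10.83 + 4.81 + 4.81 + 10.83 + 4.30 + 9.94 + 7.57 + 4.06) / 9 = 61.450 / 9 = 6.83

θ* = 6.83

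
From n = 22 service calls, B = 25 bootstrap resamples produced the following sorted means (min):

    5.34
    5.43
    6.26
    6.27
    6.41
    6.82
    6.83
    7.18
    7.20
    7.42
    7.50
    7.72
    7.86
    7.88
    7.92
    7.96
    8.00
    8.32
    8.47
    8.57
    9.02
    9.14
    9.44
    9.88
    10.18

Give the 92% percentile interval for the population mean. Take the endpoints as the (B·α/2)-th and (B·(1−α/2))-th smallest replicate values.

α = 0.08; lower rank = 25 × 0.040 = 1; upper rank = 25 × 0.960 = 24.
The 1st smallest replicate is 5.34; the 24th is 9.88.

(5.34, 9.88)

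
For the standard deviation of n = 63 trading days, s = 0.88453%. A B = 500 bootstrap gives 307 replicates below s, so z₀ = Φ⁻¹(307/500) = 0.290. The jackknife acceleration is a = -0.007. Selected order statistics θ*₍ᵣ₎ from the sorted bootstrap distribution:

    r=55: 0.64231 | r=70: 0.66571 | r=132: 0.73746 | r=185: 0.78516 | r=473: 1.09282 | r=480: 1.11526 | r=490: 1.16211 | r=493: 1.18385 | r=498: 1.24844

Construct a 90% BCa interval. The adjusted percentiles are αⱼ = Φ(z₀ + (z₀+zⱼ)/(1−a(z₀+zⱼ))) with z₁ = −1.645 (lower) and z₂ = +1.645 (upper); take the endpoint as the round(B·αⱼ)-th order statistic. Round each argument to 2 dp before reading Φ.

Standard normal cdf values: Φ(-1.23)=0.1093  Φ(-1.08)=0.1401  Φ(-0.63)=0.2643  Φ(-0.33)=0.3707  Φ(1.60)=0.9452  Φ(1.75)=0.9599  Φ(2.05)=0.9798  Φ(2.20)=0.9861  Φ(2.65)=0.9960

Lower: z₀ + z₁ = 0.290 + (-1.645) = -1.355; 1 − a(z₀+z₁) = 1 − (-0.007)(-1.355) = 0.9905; argument = 0.290 + (-1.355)/0.9905 = -1.0780 → -1.08.
α₁ = Φ(-1.08) = 0.1401; rank = round(500 × 0.1401) = 70; θ*₍70₎ = 0.66571.
Upper: z₀ + z₂ = 1.935; 1 − a(z₀+z₂) = 1.0135; argument = 2.1991 → 2.20; α₂ = 0.9861; rank = 493; θ*₍493₎ = 1.18385.

(0.66571, 1.18385)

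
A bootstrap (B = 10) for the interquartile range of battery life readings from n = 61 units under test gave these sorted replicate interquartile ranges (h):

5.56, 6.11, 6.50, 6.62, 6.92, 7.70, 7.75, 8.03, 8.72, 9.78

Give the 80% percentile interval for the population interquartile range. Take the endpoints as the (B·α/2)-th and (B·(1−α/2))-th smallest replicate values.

α = 0.20; lower rank = 10 × 0.100 = 1; upper rank = 10 × 0.900 = 9.
The 1st smallest replicate is 5.56; the 9th is 8.72.

(5.56, 8.72)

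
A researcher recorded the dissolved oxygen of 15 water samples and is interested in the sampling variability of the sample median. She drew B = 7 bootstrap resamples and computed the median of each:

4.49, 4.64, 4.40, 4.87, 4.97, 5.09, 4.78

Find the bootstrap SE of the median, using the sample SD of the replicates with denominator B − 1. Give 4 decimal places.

SE* = 0.2522

Bootstrap SE is the standard deviation of the 7 replicate medians.
Mean of replicates: (4.49 + 4.64 + 4.40 + 4.87 + 4.97 + 5.09 + 4.78) / 7 = 33.24000 / 7 = 4.74857
Sum of squared deviations: (−0.25857)² + (−0.10857)² + (−0.34857)² + (+0.12143)² + (+0.22143)² + (+0.34143)² + (+0.03143)² = 0.38149
Variance = 0.38149 / 6 = 0.06358
SE* = √0.06358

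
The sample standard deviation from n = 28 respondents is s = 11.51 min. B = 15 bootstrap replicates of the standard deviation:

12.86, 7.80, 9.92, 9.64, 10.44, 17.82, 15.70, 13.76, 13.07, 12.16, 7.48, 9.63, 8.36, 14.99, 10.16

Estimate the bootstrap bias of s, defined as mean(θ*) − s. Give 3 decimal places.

bias = +0.076

mean(θ*) = (12.86 + 7.80 + 9.92 + 9.64 + 10.44 + 17.82 + 15.70 + 13.76 + 13.07 + 12.16 + 7.48 + 9.63 + 8.36 + 14.99 + 10.16) / 15 = 11.5860
bias = 11.5860 − 11.51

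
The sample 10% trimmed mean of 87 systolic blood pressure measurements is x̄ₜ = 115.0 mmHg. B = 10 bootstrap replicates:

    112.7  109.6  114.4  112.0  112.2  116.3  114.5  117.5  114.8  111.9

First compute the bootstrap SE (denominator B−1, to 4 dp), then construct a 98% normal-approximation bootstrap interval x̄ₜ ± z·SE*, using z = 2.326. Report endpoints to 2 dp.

Mean of replicates = 113.5900; sum of squared deviations = 49.6090; SE* = √(49.6090/9) = 2.3478
Margin = 2.326 × 2.3478 = 5.461
Interval: 115.0 ± 5.461

(109.54, 120.46)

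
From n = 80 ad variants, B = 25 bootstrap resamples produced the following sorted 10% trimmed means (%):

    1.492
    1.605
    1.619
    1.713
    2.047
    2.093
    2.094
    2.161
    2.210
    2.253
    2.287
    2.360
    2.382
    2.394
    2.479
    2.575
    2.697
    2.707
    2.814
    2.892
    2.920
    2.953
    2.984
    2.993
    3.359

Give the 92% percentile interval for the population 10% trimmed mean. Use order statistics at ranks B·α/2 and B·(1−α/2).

α = 0.08; lower rank = 25 × 0.040 = 1; upper rank = 25 × 0.960 = 24.
The 1st smallest replicate is 1.492; the 24th is 2.993.

(1.492, 2.993)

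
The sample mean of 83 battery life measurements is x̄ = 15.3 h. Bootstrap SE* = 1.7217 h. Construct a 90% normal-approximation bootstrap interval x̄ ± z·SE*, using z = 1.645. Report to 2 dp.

Margin = 1.645 × 1.7217 = 2.832
Interval: 15.3 ± 2.832

(12.47, 18.13)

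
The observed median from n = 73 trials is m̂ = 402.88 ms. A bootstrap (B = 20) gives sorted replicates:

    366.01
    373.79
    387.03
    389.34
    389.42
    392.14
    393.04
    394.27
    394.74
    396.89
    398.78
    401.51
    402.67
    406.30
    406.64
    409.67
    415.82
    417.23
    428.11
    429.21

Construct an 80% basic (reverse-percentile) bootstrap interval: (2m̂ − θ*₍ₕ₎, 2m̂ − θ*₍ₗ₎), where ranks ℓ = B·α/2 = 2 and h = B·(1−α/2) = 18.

Percentile endpoints at ranks 2 and 18: θ*₍2₎ = 373.79, θ*₍18₎ = 417.23.
Basic interval reflects these around m̂:
  lower = 2 × 402.88 − 417.23 = 388.53
  upper = 2 × 402.88 − 373.79 = 431.97

(388.53, 431.97)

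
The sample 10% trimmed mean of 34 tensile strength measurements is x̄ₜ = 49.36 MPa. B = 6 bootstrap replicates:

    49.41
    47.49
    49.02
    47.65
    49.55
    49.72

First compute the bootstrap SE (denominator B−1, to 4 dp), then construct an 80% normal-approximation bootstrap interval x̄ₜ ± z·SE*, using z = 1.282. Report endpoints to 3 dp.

(48.095, 50.625)

Mean of replicates = 48.8067; sum of squared deviations = 4.8677; SE* = √(4.8677/5) = 0.9867
Margin = 1.282 × 0.9867 = 1.2649
Interval: 49.36 ± 1.2649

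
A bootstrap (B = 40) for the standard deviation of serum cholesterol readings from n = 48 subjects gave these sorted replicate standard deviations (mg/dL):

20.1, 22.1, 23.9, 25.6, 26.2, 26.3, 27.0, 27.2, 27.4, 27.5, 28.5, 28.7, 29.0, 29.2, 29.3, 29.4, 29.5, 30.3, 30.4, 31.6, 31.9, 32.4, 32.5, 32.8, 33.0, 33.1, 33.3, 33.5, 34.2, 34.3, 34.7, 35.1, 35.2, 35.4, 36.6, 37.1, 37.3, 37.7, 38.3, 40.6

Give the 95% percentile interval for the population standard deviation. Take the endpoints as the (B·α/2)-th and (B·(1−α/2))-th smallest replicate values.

(20.1, 38.3)

α = 0.05; lower rank = 40 × 0.025 = 1; upper rank = 40 × 0.975 = 39.
The 1st smallest replicate is 20.1; the 39th is 38.3.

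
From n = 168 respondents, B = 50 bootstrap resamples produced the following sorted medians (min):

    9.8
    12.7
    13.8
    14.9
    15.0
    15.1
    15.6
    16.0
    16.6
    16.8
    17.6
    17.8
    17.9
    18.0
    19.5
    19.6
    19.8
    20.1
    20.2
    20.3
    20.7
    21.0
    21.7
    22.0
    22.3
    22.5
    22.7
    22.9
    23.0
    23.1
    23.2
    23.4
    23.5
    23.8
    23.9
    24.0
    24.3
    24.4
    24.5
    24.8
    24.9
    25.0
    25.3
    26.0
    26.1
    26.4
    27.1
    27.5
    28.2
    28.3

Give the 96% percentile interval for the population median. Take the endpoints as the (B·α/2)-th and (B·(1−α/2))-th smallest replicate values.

(9.8, 28.2)

α = 0.04; lower rank = 50 × 0.020 = 1; upper rank = 50 × 0.980 = 49.
The 1st smallest replicate is 9.8; the 49th is 28.2.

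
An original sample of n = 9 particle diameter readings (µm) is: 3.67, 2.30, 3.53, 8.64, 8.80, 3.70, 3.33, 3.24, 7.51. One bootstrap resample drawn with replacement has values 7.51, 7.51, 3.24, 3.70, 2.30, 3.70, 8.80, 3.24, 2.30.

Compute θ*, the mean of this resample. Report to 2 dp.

Mean = (7.51 + 7.51 + 3.24 + 3.70 + 2.30 + 3.70 + 8.80 + 3.24 + 2.30) / 9 = 42.300 / 9 = 4.70

θ* = 4.70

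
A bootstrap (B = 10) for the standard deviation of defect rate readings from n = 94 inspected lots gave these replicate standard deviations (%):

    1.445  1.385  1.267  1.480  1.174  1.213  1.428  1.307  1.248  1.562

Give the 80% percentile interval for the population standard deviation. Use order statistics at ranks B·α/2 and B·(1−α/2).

Sorted replicates: 1.174, 1.213, 1.248, 1.267, 1.307, 1.385, 1.428, 1.445, 1.480, 1.562
α = 0.20; lower rank = 10 × 0.100 = 1; upper rank = 10 × 0.900 = 9.
The 1st smallest replicate is 1.174; the 9th is 1.480.

(1.174, 1.480)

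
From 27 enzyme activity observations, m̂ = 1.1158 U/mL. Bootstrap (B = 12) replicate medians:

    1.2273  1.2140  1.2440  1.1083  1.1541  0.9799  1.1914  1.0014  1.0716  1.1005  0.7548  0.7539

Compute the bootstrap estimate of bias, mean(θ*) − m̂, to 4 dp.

mean(θ*) = (1.2273 + 1.2140 + 1.2440 + 1.1083 + 1.1541 + 0.9799 + 1.1914 + 1.0014 + 1.0716 + 1.1005 + 0.7548 + 0.7539) / 12 = 1.06677
bias = 1.06677 − 1.1158

bias = −0.0490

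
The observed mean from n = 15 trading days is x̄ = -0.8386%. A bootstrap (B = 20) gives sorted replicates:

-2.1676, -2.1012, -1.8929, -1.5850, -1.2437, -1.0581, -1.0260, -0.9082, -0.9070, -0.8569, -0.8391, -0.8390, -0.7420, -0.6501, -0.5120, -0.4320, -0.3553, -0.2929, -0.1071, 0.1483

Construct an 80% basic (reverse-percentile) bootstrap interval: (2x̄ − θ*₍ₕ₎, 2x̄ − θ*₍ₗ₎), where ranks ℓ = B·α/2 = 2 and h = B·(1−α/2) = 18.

Percentile endpoints at ranks 2 and 18: θ*₍2₎ = -2.1012, θ*₍18₎ = -0.2929.
Basic interval reflects these around x̄:
  lower = 2 × -0.8386 − -0.2929 = -1.3843
  upper = 2 × -0.8386 − -2.1012 = 0.4240

(-1.3843, 0.4240)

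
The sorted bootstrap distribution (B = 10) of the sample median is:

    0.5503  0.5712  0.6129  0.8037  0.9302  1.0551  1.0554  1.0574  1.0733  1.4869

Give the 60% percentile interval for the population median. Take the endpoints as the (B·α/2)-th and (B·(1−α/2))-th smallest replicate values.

α = 0.40; lower rank = 10 × 0.200 = 2; upper rank = 10 × 0.800 = 8.
The 2nd smallest replicate is 0.5712; the 8th is 1.0574.

(0.5712, 1.0574)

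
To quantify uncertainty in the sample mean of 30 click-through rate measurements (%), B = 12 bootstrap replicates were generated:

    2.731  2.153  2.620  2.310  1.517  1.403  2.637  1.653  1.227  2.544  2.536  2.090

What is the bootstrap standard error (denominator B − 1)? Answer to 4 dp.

Bootstrap SE is the standard deviation of the 12 replicate means.
Mean of replicates: (2.731 + 2.153 + 2.620 + 2.310 + 1.517 + 1.403 + 2.637 + 1.653 + 1.227 + 2.544 + 2.536 + 2.090) / 12 = 25.42100 / 12 = 2.11842
Sum of squared deviations: (+0.61258)² + (+0.03458)² + (+0.50158)² + (+0.19158)² + (−0.60142)² + (−0.71542)² + (+0.51858)² + (−0.46542)² + (−0.89142)² + (+0.42558)² + (+0.41758)² + (−0.02842)² = 3.17474
Variance = 3.17474 / 11 = 0.28861
SE* = √0.28861

SE* = 0.5372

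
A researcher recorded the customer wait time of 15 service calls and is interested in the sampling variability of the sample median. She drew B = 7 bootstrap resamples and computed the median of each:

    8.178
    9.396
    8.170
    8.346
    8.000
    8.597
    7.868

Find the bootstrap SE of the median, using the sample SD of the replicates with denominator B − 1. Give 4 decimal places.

Bootstrap SE is the standard deviation of the 7 replicate medians.
Mean of replicates: (8.178 + 9.396 + 8.170 + 8.346 + 8.000 + 8.597 + 7.868) / 7 = 58.55500 / 7 = 8.36500
Sum of squared deviations: (−0.18700)² + (+1.03100)² + (−0.19500)² + (−0.01900)² + (−0.36500)² + (+0.23200)² + (−0.49700)² = 1.57037
Variance = 1.57037 / 6 = 0.26173
SE* = √0.26173

SE* = 0.5116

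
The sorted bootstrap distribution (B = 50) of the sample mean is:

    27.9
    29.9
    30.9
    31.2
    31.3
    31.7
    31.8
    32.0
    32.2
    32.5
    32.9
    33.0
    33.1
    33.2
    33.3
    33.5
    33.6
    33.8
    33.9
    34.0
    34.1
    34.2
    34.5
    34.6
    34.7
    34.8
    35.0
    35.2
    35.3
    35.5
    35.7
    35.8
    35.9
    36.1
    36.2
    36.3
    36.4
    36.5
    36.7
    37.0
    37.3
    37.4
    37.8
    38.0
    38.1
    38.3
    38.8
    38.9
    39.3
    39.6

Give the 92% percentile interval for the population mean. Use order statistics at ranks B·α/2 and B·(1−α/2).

(29.9, 38.9)

α = 0.08; lower rank = 50 × 0.040 = 2; upper rank = 50 × 0.960 = 48.
The 2nd smallest replicate is 29.9; the 48th is 38.9.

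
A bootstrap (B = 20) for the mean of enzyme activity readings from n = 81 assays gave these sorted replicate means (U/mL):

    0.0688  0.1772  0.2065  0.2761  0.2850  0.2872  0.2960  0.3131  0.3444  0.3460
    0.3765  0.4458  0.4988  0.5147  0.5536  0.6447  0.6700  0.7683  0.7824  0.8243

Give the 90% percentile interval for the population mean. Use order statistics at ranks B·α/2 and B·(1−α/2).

α = 0.10; lower rank = 20 × 0.050 = 1; upper rank = 20 × 0.950 = 19.
The 1st smallest replicate is 0.0688; the 19th is 0.7824.

(0.0688, 0.7824)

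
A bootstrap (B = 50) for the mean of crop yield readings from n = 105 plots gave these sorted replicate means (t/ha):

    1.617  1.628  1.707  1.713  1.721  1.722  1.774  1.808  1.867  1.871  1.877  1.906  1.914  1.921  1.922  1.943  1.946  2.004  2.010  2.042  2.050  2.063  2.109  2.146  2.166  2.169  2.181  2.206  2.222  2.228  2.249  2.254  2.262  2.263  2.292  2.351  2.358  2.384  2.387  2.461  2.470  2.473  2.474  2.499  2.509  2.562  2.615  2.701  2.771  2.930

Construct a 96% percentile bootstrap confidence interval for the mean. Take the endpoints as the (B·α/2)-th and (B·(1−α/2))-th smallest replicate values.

α = 0.04; lower rank = 50 × 0.020 = 1; upper rank = 50 × 0.980 = 49.
The 1st smallest replicate is 1.617; the 49th is 2.771.

(1.617, 2.771)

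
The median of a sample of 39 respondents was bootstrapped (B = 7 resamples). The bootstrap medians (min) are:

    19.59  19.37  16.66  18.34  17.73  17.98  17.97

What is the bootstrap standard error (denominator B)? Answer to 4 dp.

Bootstrap SE is the standard deviation of the 7 replicate medians.
Mean of replicates: (19.59 + 19.37 + 16.66 + 18.34 + 17.73 + 17.98 + 17.97) / 7 = 127.64000 / 7 = 18.23429
Sum of squared deviations: (+1.35571)² + (+1.13571)² + (−1.57429)² + (+0.10571)² + (−0.50429)² + (−0.25429)² + (−0.26429)² = 6.00617
Variance = 6.00617 / 7 = 0.85802
SE* = √0.85802

SE* = 0.9263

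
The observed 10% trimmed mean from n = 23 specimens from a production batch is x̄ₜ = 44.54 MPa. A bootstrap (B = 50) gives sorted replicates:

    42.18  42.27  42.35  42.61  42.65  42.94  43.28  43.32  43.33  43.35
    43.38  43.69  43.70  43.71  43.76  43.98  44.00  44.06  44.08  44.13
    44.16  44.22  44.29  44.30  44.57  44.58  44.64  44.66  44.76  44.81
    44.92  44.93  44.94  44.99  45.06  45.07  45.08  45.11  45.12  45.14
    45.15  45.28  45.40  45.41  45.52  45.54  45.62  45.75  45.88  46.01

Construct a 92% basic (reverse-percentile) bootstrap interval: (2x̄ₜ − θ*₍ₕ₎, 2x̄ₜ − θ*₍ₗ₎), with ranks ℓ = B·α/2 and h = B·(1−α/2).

Percentile endpoints at ranks 2 and 48: θ*₍2₎ = 42.27, θ*₍48₎ = 45.75.
Basic interval reflects these around x̄ₜ:
  lower = 2 × 44.54 − 45.75 = 43.33
  upper = 2 × 44.54 − 42.27 = 46.81

(43.33, 46.81)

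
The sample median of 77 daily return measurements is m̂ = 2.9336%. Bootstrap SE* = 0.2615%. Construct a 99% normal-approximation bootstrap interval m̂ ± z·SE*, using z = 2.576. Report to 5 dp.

Margin = 2.576 × 0.2615 = 0.673624
Interval: 2.9336 ± 0.673624

(2.25998, 3.60722)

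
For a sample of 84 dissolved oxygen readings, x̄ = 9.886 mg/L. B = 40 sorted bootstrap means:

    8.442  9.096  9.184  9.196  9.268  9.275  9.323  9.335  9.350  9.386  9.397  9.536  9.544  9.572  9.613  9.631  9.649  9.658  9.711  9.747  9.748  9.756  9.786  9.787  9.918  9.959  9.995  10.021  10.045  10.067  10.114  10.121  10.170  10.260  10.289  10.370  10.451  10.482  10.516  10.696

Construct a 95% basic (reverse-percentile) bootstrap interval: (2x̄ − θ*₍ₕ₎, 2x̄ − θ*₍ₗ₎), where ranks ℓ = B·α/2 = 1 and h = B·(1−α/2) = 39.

Percentile endpoints at ranks 1 and 39: θ*₍1₎ = 8.442, θ*₍39₎ = 10.516.
Basic interval reflects these around x̄:
  lower = 2 × 9.886 − 10.516 = 9.256
  upper = 2 × 9.886 − 8.442 = 11.330

(9.256, 11.330)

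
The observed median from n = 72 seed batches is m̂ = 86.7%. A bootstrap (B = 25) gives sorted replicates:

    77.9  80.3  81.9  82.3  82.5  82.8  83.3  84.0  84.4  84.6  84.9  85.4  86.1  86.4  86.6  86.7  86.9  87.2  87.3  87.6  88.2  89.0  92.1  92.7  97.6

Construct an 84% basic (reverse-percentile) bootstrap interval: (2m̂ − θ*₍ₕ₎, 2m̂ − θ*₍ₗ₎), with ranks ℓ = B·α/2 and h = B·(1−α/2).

Percentile endpoints at ranks 2 and 23: θ*₍2₎ = 80.3, θ*₍23₎ = 92.1.
Basic interval reflects these around m̂:
  lower = 2 × 86.7 − 92.1 = 81.3
  upper = 2 × 86.7 − 80.3 = 93.1

(81.3, 93.1)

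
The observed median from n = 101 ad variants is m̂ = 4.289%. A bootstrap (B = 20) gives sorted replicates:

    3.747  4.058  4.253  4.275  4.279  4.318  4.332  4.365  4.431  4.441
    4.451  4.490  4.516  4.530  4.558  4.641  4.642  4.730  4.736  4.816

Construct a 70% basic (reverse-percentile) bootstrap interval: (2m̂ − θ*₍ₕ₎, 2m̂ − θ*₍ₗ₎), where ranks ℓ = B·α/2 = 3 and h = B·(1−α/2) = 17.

Percentile endpoints at ranks 3 and 17: θ*₍3₎ = 4.253, θ*₍17₎ = 4.642.
Basic interval reflects these around m̂:
  lower = 2 × 4.289 − 4.642 = 3.936
  upper = 2 × 4.289 − 4.253 = 4.325

(3.936, 4.325)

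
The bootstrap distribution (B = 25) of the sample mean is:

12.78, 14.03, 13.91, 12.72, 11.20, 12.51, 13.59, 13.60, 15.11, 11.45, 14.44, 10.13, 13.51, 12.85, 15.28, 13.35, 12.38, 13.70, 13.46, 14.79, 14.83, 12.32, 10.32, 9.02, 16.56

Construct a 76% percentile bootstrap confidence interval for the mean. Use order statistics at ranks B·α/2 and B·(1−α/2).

(10.32, 14.83)

Sorted replicates: 9.02, 10.13, 10.32, 11.20, 11.45, 12.32, 12.38, 12.51, 12.72, 12.78, 12.85, 13.35, 13.46, 13.51, 13.59, 13.60, 13.70, 13.91, 14.03, 14.44, 14.79, 14.83, 15.11, 15.28, 16.56
α = 0.24; lower rank = 25 × 0.120 = 3; upper rank = 25 × 0.880 = 22.
The 3rd smallest replicate is 10.32; the 22nd is 14.83.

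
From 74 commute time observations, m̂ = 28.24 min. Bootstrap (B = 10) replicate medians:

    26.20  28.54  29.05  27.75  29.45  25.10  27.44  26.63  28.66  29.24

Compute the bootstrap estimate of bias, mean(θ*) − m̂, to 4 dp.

bias = −0.4340

mean(θ*) = (26.20 + 28.54 + 29.05 + 27.75 + 29.45 + 25.10 + 27.44 + 26.63 + 28.66 + 29.24) / 10 = 27.80600
bias = 27.80600 − 28.24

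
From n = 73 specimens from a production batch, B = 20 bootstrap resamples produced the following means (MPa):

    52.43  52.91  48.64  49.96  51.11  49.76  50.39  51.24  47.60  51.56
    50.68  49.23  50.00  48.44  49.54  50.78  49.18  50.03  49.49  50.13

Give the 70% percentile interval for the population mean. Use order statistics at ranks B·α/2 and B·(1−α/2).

Sorted replicates: 47.60, 48.44, 48.64, 49.18, 49.23, 49.49, 49.54, 49.76, 49.96, 50.00, 50.03, 50.13, 50.39, 50.68, 50.78, 51.11, 51.24, 51.56, 52.43, 52.91
α = 0.30; lower rank = 20 × 0.150 = 3; upper rank = 20 × 0.850 = 17.
The 3rd smallest replicate is 48.64; the 17th is 51.24.

(48.64, 51.24)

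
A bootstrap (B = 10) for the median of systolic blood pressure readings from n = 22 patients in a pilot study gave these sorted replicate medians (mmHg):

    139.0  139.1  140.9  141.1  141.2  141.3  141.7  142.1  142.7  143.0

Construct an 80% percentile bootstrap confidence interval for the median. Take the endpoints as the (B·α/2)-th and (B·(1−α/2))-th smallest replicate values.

α = 0.20; lower rank = 10 × 0.100 = 1; upper rank = 10 × 0.900 = 9.
The 1st smallest replicate is 139.0; the 9th is 142.7.

(139.0, 142.7)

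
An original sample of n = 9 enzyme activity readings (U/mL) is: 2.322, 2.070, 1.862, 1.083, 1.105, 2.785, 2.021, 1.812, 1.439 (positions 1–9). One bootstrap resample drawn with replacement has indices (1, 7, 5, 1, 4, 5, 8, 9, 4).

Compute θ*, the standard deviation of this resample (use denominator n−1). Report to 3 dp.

θ* = 0.538

Resample values: 2.322, 2.021, 1.105, 2.322, 1.083, 1.105, 1.812, 1.439, 1.083.
Mean = 1.5880; sum of squared deviations = 2.3140
s² = 2.3140 / 8 = 0.2893
s = √0.2893 = 0.538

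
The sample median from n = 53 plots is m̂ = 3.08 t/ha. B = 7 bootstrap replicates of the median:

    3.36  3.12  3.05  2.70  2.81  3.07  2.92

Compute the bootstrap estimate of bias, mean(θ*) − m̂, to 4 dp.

mean(θ*) = (3.36 + 3.12 + 3.05 + 2.70 + 2.81 + 3.07 + 2.92) / 7 = 3.00429
bias = 3.00429 − 3.08

bias = −0.0757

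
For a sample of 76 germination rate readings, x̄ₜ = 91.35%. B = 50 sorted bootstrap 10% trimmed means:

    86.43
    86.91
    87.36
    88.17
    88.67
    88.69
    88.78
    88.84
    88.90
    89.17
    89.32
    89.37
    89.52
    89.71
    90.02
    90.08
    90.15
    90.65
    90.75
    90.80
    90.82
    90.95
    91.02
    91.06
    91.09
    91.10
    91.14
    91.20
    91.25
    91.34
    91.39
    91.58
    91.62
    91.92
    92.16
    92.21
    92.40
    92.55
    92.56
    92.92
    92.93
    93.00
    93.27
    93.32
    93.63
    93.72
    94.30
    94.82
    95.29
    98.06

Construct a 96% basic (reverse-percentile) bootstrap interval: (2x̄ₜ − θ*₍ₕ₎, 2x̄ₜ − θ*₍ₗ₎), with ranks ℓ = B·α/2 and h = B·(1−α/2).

Percentile endpoints at ranks 1 and 49: θ*₍1₎ = 86.43, θ*₍49₎ = 95.29.
Basic interval reflects these around x̄ₜ:
  lower = 2 × 91.35 − 95.29 = 87.41
  upper = 2 × 91.35 − 86.43 = 96.27

(87.41, 96.27)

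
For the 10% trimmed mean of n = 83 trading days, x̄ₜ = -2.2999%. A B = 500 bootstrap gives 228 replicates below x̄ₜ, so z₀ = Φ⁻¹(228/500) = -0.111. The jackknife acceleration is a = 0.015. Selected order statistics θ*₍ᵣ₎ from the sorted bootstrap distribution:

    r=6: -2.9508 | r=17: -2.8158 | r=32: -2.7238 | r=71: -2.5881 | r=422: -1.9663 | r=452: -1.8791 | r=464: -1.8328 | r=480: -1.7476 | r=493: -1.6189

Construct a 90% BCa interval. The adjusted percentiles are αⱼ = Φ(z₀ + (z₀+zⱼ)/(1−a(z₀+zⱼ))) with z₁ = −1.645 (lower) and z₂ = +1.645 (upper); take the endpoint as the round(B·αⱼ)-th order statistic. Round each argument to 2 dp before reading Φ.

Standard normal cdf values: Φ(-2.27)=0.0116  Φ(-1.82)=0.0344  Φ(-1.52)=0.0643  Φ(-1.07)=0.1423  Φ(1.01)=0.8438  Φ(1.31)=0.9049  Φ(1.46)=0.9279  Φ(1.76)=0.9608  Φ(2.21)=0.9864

Lower: z₀ + z₁ = -0.111 + (-1.645) = -1.756; 1 − a(z₀+z₁) = 1 − (0.015)(-1.756) = 1.0263; argument = -0.111 + (-1.756)/1.0263 = -1.8219 → -1.82.
α₁ = Φ(-1.82) = 0.0344; rank = round(500 × 0.0344) = 17; θ*₍17₎ = -2.8158.
Upper: z₀ + z₂ = 1.534; 1 − a(z₀+z₂) = 0.9770; argument = 1.4591 → 1.46; α₂ = 0.9279; rank = 464; θ*₍464₎ = -1.8328.

(-2.8158, -1.8328)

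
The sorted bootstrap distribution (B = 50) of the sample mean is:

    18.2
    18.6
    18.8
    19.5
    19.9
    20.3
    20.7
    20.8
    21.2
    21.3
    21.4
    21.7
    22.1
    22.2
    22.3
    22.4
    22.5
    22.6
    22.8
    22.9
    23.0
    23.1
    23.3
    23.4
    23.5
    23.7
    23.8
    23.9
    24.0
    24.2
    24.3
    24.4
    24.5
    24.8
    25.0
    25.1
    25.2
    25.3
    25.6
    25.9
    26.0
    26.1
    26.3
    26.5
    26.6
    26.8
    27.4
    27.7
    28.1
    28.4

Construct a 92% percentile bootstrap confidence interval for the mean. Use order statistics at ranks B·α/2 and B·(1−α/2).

(18.6, 27.7)

α = 0.08; lower rank = 50 × 0.040 = 2; upper rank = 50 × 0.960 = 48.
The 2nd smallest replicate is 18.6; the 48th is 27.7.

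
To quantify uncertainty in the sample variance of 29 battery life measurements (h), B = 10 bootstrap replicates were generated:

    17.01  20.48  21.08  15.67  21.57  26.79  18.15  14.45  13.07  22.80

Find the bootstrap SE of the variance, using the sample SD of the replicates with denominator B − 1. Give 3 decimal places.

SE* = 4.213

Bootstrap SE is the standard deviation of the 10 replicate variances.
Mean of replicates: (17.01 + 20.48 + 21.08 + 15.67 + 21.57 + 26.79 + 18.15 + 14.45 + 13.07 + 22.80) / 10 = 191.0700 / 10 = 19.1070
Sum of squared deviations: (−2.0970)² + (+1.3730)² + (+1.9730)² + (−3.4370)² + (+2.4630)² + (+7.6830)² + (−0.9570)² + (−4.6570)² + (−6.0370)² + (+3.6930)² = 159.7702
Variance = 159.7702 / 9 = 17.7522
SE* = √17.7522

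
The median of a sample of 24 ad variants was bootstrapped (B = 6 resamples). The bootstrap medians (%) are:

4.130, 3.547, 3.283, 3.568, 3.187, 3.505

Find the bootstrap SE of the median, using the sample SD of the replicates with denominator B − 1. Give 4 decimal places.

SE* = 0.3289

Bootstrap SE is the standard deviation of the 6 replicate medians.
Mean of replicates: (4.130 + 3.547 + 3.283 + 3.568 + 3.187 + 3.505) / 6 = 21.22000 / 6 = 3.53667
Sum of squared deviations: (+0.59333)² + (+0.01033)² + (−0.25367)² + (+0.03133)² + (−0.34967)² + (−0.03167)² = 0.54075
Variance = 0.54075 / 5 = 0.10815
SE* = √0.10815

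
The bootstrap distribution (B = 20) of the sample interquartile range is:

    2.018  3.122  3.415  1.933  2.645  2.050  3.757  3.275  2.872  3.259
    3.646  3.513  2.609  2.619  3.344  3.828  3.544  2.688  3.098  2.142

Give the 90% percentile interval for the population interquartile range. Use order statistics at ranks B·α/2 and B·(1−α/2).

Sorted replicates: 1.933, 2.018, 2.050, 2.142, 2.609, 2.619, 2.645, 2.688, 2.872, 3.098, 3.122, 3.259, 3.275, 3.344, 3.415, 3.513, 3.544, 3.646, 3.757, 3.828
α = 0.10; lower rank = 20 × 0.050 = 1; upper rank = 20 × 0.950 = 19.
The 1st smallest replicate is 1.933; the 19th is 3.757.

(1.933, 3.757)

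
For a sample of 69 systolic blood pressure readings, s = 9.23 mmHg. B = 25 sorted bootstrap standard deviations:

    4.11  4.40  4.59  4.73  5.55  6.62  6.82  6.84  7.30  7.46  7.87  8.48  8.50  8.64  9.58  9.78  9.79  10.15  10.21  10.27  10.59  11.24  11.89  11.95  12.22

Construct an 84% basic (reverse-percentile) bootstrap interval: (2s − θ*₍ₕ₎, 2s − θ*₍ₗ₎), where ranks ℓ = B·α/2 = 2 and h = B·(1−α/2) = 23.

(6.57, 14.06)

Percentile endpoints at ranks 2 and 23: θ*₍2₎ = 4.40, θ*₍23₎ = 11.89.
Basic interval reflects these around s:
  lower = 2 × 9.23 − 11.89 = 6.57
  upper = 2 × 9.23 − 4.40 = 14.06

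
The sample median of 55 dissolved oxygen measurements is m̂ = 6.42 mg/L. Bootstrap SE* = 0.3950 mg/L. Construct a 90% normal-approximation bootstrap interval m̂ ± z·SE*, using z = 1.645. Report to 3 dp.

Margin = 1.645 × 0.3950 = 0.6498
Interval: 6.42 ± 0.6498

(5.770, 7.070)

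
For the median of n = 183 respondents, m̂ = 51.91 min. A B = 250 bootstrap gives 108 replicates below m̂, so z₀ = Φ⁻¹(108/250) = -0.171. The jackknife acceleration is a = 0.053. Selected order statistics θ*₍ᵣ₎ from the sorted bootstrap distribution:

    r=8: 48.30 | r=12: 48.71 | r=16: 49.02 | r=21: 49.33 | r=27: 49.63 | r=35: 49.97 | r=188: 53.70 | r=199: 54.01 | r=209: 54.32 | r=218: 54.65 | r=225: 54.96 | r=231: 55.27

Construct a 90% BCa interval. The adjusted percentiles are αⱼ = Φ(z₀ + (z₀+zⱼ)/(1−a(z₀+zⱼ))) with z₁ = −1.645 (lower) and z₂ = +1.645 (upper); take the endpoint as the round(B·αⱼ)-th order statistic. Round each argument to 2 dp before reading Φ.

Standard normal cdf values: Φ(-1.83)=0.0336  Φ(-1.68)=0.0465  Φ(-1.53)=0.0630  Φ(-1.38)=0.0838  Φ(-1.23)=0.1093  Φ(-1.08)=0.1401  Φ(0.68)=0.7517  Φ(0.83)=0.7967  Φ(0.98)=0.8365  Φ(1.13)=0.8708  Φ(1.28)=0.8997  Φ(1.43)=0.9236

Lower: z₀ + z₁ = -0.171 + (-1.645) = -1.816; 1 − a(z₀+z₁) = 1 − (0.053)(-1.816) = 1.0962; argument = -0.171 + (-1.816)/1.0962 = -1.8276 → -1.83.
α₁ = Φ(-1.83) = 0.0336; rank = round(250 × 0.0336) = 8; θ*₍8₎ = 48.30.
Upper: z₀ + z₂ = 1.474; 1 − a(z₀+z₂) = 0.9219; argument = 1.4279 → 1.43; α₂ = 0.9236; rank = 231; θ*₍231₎ = 55.27.

(48.30, 55.27)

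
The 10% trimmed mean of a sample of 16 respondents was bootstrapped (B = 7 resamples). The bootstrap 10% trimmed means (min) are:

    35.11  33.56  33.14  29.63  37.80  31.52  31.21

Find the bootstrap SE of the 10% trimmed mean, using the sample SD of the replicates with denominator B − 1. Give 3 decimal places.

SE* = 2.722

Bootstrap SE is the standard deviation of the 7 replicate 10% trimmed means.
Mean of replicates: (35.11 + 33.56 + 33.14 + 29.63 + 37.80 + 31.52 + 31.21) / 7 = 231.9700 / 7 = 33.1386
Sum of squared deviations: (+1.9714)² + (+0.4214)² + (+0.0014)² + (−3.5086)² + (+4.6614)² + (−1.6186)² + (−1.9286)² = 44.4423
Variance = 44.4423 / 6 = 7.4070
SE* = √7.4070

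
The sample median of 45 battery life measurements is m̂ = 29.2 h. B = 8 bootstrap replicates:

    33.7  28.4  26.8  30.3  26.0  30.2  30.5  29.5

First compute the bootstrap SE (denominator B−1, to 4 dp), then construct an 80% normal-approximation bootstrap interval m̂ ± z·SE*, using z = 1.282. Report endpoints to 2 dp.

Mean of replicates = 29.4250; sum of squared deviations = 40.4750; SE* = √(40.4750/7) = 2.4046
Margin = 1.282 × 2.4046 = 3.083
Interval: 29.2 ± 3.083

(26.12, 32.28)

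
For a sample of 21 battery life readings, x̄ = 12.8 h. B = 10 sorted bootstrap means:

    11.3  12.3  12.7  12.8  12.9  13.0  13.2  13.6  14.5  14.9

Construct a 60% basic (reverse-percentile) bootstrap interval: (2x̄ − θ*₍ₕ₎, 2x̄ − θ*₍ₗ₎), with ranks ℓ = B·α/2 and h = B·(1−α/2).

(12.0, 13.3)

Percentile endpoints at ranks 2 and 8: θ*₍2₎ = 12.3, θ*₍8₎ = 13.6.
Basic interval reflects these around x̄:
  lower = 2 × 12.8 − 13.6 = 12.0
  upper = 2 × 12.8 − 12.3 = 13.3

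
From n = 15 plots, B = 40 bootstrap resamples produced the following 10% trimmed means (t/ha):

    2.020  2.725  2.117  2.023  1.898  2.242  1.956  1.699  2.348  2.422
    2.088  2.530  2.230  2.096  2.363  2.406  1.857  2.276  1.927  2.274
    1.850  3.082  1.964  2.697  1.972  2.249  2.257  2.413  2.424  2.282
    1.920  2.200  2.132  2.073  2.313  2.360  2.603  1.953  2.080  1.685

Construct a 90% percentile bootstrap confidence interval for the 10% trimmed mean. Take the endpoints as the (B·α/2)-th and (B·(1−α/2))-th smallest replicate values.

Sorted replicates: 1.685, 1.699, 1.850, 1.857, 1.898, 1.920, 1.927, 1.953, 1.956, 1.964, 1.972, 2.020, 2.023, 2.073, 2.080, 2.088, 2.096, 2.117, 2.132, 2.200, 2.230, 2.242, 2.249, 2.257, 2.274, 2.276, 2.282, 2.313, 2.348, 2.360, 2.363, 2.406, 2.413, 2.422, 2.424, 2.530, 2.603, 2.697, 2.725, 3.082
α = 0.10; lower rank = 40 × 0.050 = 2; upper rank = 40 × 0.950 = 38.
The 2nd smallest replicate is 1.699; the 38th is 2.697.

(1.699, 2.697)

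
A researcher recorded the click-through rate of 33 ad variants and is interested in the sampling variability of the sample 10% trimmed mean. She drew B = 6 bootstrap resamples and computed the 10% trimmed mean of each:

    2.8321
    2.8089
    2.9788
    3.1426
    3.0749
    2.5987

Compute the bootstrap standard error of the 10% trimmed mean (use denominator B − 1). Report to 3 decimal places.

Bootstrap SE is the standard deviation of the 6 replicate 10% trimmed means.
Mean of replicates: (2.8321 + 2.8089 + 2.9788 + 3.1426 + 3.0749 + 2.5987) / 6 = 17.43600 / 6 = 2.90600
Sum of squared deviations: (−0.07390)² + (−0.09710)² + (+0.07280)² + (+0.23660)² + (+0.16890)² + (−0.30730)² = 0.19913
Variance = 0.19913 / 5 = 0.03983
SE* = √0.03983

SE* = 0.200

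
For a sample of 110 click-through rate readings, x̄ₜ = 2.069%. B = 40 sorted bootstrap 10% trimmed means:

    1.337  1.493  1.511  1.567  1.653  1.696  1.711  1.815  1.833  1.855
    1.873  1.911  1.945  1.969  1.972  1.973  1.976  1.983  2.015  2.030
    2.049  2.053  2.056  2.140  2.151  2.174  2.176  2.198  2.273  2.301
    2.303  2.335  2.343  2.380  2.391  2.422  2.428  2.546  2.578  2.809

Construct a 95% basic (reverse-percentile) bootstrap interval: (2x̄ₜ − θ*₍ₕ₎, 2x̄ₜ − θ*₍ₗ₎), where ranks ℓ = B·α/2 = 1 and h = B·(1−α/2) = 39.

Percentile endpoints at ranks 1 and 39: θ*₍1₎ = 1.337, θ*₍39₎ = 2.578.
Basic interval reflects these around x̄ₜ:
  lower = 2 × 2.069 − 2.578 = 1.560
  upper = 2 × 2.069 − 1.337 = 2.801

(1.560, 2.801)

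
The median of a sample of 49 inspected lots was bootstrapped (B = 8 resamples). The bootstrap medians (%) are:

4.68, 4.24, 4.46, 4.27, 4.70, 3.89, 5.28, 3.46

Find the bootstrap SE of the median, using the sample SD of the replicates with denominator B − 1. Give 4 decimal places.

SE* = 0.5512

Bootstrap SE is the standard deviation of the 8 replicate medians.
Mean of replicates: (4.68 + 4.24 + 4.46 + 4.27 + 4.70 + 3.89 + 5.28 + 3.46) / 8 = 34.98000 / 8 = 4.37250
Sum of squared deviations: (+0.30750)² + (−0.13250)² + (+0.08750)² + (−0.10250)² + (+0.32750)² + (−0.48250)² + (+0.90750)² + (−0.91250)² = 2.12655
Variance = 2.12655 / 7 = 0.30379
SE* = √0.30379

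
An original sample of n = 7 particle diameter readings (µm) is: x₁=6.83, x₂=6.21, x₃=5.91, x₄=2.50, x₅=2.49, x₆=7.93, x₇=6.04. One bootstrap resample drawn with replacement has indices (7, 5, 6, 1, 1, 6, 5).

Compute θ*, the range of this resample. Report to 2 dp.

θ* = 5.44

Resample values: 6.04, 2.49, 7.93, 6.83, 6.83, 7.93, 2.49.
Range = 7.93 − 2.49 = 5.44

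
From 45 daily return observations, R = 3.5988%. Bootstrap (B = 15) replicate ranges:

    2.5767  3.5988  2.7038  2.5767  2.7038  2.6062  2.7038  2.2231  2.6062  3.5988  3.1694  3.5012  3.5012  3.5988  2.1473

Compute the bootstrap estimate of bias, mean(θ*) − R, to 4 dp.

mean(θ*) = (2.5767 + 3.5988 + 2.7038 + 2.5767 + 2.7038 + 2.6062 + 2.7038 + 2.2231 + 2.6062 + 3.5988 + 3.1694 + 3.5012 + 3.5012 + 3.5988 + 2.1473) / 15 = 2.921053
bias = 2.921053 − 3.5988

bias = −0.6777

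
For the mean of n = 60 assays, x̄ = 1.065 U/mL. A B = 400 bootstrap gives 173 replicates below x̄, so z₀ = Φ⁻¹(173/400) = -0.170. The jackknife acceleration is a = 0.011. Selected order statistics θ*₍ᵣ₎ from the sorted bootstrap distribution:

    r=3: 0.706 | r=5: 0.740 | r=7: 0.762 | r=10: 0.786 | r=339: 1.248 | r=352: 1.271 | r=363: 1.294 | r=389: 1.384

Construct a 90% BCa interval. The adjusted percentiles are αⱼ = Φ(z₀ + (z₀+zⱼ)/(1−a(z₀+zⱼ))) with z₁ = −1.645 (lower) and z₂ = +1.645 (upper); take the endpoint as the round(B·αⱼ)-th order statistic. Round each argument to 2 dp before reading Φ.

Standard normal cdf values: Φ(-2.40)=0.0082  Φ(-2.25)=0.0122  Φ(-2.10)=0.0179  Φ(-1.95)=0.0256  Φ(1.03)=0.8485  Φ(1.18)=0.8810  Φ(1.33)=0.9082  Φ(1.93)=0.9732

(0.786, 1.294)

Lower: z₀ + z₁ = -0.170 + (-1.645) = -1.815; 1 − a(z₀+z₁) = 1 − (0.011)(-1.815) = 1.0200; argument = -0.170 + (-1.815)/1.0200 = -1.9495 → -1.95.
α₁ = Φ(-1.95) = 0.0256; rank = round(400 × 0.0256) = 10; θ*₍10₎ = 0.786.
Upper: z₀ + z₂ = 1.475; 1 − a(z₀+z₂) = 0.9838; argument = 1.3293 → 1.33; α₂ = 0.9082; rank = 363; θ*₍363₎ = 1.294.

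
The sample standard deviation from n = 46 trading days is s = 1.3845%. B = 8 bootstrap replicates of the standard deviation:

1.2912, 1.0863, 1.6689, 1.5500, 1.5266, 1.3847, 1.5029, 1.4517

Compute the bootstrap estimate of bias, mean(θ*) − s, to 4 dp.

bias = +0.0483

mean(θ*) = (1.2912 + 1.0863 + 1.6689 + 1.5500 + 1.5266 + 1.3847 + 1.5029 + 1.4517) / 8 = 1.43279
bias = 1.43279 − 1.3845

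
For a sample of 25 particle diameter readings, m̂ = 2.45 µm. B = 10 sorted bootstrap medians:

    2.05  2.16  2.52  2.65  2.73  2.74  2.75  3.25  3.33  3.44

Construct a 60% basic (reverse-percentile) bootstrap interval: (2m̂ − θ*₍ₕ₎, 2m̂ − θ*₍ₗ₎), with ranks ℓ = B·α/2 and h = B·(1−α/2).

Percentile endpoints at ranks 2 and 8: θ*₍2₎ = 2.16, θ*₍8₎ = 3.25.
Basic interval reflects these around m̂:
  lower = 2 × 2.45 − 3.25 = 1.65
  upper = 2 × 2.45 − 2.16 = 2.74

(1.65, 2.74)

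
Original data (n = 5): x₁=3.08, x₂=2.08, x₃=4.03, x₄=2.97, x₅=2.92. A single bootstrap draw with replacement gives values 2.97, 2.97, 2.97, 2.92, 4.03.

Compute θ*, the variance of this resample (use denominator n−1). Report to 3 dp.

Mean = 3.1720; sum of squared deviations = 0.9221
s² = 0.9221 / 4 = 0.2305

θ* = 0.231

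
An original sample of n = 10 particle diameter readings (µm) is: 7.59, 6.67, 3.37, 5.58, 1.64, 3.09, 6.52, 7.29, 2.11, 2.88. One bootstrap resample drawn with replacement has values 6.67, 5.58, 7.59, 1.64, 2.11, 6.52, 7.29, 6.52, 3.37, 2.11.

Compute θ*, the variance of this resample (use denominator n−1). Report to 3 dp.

Mean = 4.9400; sum of squared deviations = 50.3130
s² = 50.3130 / 9 = 5.5903

θ* = 5.590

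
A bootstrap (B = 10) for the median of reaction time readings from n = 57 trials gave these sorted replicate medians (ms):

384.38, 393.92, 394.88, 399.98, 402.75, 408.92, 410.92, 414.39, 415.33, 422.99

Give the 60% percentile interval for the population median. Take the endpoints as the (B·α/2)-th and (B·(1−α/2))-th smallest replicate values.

(393.92, 414.39)

α = 0.40; lower rank = 10 × 0.200 = 2; upper rank = 10 × 0.800 = 8.
The 2nd smallest replicate is 393.92; the 8th is 414.39.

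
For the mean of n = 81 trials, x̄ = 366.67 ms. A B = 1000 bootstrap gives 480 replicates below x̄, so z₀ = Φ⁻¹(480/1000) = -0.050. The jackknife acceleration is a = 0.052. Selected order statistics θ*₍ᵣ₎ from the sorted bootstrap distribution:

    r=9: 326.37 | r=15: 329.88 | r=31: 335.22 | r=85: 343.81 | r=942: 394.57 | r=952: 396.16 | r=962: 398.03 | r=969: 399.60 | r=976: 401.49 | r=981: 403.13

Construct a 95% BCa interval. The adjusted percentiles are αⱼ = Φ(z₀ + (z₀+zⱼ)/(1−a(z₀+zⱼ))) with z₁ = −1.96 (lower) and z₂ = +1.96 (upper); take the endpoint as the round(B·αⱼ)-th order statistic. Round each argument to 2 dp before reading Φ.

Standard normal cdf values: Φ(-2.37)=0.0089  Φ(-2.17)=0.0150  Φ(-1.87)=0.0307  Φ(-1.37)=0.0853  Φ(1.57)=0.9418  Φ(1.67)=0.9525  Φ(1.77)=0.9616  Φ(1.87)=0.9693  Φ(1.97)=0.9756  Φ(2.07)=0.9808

Lower: z₀ + z₁ = -0.050 + (-1.960) = -2.010; 1 − a(z₀+z₁) = 1 − (0.052)(-2.010) = 1.1045; argument = -0.050 + (-2.010)/1.1045 = -1.8698 → -1.87.
α₁ = Φ(-1.87) = 0.0307; rank = round(1000 × 0.0307) = 31; θ*₍31₎ = 335.22.
Upper: z₀ + z₂ = 1.910; 1 − a(z₀+z₂) = 0.9007; argument = 2.0706 → 2.07; α₂ = 0.9808; rank = 981; θ*₍981₎ = 403.13.

(335.22, 403.13)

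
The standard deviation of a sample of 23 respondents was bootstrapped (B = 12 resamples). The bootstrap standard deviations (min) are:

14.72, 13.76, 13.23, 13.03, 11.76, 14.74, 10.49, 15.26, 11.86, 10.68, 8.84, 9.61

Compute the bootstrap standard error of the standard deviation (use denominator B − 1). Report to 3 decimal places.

SE* = 2.125

Bootstrap SE is the standard deviation of the 12 replicate standard deviations.
Mean of replicates: (14.72 + 13.76 + 13.23 + 13.03 + 11.76 + 14.74 + 10.49 + 15.26 + 11.86 + 10.68 + 8.84 + 9.61) / 12 = 147.9800 / 12 = 12.3317
Sum of squared deviations: (+2.3883)² + (+1.4283)² + (+0.8983)² + (+0.6983)² + (−0.5717)² + (+2.4083)² + (−1.8417)² + (+2.9283)² + (−0.4717)² + (−1.6517)² + (−3.4917)² + (−2.7217)² = 49.6824
Variance = 49.6824 / 11 = 4.5166
SE* = √4.5166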